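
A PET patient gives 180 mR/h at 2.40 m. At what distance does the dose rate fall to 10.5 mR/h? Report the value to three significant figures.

Applying the 1/r² law, d₂ = d₁·√(I₁/I₂).
I₁/I₂ = 180/10.5 = 17.14, so d₂ = 2.40 × √17.14 = 9.936 m.

9.94 m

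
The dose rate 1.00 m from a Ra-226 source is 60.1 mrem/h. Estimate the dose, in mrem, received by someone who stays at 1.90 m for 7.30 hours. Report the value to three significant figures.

Intensity scales as (d₁/d₂)², so rate at 1.90 m:
(1.00/1.90)² = 0.2770, so 60.1 × 0.2770 = 16.65 mrem/h.
Dose = rate × time = 16.65 mrem/h × 7.300 h = 121.5 mrem.

122 mrem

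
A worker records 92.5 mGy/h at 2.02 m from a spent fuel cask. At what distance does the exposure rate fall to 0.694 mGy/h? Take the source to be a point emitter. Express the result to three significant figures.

By the inverse-square law, d₂ = d₁·√(I₁/I₂).
I₁/I₂ = 92.5/0.694 = 133.3, so d₂ = 2.02 × √133.3 = 23.32 m.

23.3 m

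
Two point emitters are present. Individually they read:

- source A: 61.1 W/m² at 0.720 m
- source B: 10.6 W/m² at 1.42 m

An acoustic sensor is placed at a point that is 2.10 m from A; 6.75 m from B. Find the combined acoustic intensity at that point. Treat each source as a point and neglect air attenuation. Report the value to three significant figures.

Each source contributes Iᵢ·(dᵢ/rᵢ)²; contributions add.
A: 61.1 × (0.720/2.10)² = 7.182 W/m²
B: 10.6 × (1.42/6.75)² = 0.4691 W/m²
Total = 7.182 + 0.4691 = 7.651 W/m².

7.65 W/m²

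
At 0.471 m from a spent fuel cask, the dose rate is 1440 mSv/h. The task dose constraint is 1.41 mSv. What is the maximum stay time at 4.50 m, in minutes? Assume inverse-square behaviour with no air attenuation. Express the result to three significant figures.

5.36 min

Applying the 1/r² law, rate at 4.50 m:
(0.471/4.50)² = 0.01096, so 1440 × 0.01096 = 15.78 mSv/h.
Stay time = 1.41 mSv ÷ 15.78 mSv/h = 0.08935 h = 5.361 min.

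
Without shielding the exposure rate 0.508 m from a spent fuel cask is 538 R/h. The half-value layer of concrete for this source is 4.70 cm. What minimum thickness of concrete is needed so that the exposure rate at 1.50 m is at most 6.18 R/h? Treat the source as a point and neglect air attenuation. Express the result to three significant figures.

At 1.50 m, distance alone gives 538 × (0.508/1.50)² = 538 × 0.1147 = 61.71 R/h.
Further attenuation needed: 61.71/6.18 = 9.985.
n = log₂(9.985) = 3.320 half-value layers.
Thickness = 3.320 × 4.70 cm = 15.60 cm.

15.6 cm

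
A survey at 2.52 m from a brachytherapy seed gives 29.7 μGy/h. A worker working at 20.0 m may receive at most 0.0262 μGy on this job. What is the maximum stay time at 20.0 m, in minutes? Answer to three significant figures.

Intensity scales as (d₁/d₂)², so rate at 20.0 m:
(2.52/20.0)² = 0.01588, so 29.7 × 0.01588 = 0.4716 μGy/h.
Stay time = 0.0262 μGy ÷ 0.4716 μGy/h = 0.05556 h = 3.334 min.

3.33 min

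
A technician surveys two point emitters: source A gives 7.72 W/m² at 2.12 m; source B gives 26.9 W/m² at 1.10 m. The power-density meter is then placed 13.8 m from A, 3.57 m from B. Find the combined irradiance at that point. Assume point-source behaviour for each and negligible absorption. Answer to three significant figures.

2.74 W/m²

By superposition, sum each source's inverse-square contribution:
A: 7.72 × (2.12/13.8)² = 0.1822 W/m²
B: 26.9 × (1.10/3.57)² = 2.554 W/m²
Total = 0.1822 + 2.554 = 2.736 W/m².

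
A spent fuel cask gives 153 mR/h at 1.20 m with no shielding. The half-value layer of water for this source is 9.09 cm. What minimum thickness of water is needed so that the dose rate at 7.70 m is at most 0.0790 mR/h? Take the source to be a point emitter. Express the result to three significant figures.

50.5 cm

At 7.70 m, distance alone gives 153 × (1.20/7.70)² = 153 × 0.02429 = 3.716 mR/h.
Further attenuation needed: 3.716/0.0790 = 47.04.
n = log₂(47.04) = 5.556 half-value layers.
Thickness = 5.556 × 9.09 cm = 50.50 cm.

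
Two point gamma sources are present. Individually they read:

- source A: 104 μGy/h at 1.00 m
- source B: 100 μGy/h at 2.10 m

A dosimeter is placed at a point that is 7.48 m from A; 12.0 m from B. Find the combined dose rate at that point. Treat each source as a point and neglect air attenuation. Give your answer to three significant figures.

Each source contributes Iᵢ·(dᵢ/rᵢ)²; contributions add.
A: 104 × (1.00/7.48)² = 1.859 μGy/h
B: 100 × (2.10/12.0)² = 3.063 μGy/h
Total = 1.859 + 3.063 = 4.922 μGy/h.

4.92 μGy/h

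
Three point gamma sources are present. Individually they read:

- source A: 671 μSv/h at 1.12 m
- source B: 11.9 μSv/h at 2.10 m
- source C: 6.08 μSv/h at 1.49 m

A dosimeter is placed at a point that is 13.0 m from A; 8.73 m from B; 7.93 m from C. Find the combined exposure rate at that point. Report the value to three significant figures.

5.88 μSv/h

Each source contributes Iᵢ·(dᵢ/rᵢ)²; contributions add.
A: 671 × (1.12/13.0)² = 4.980 μSv/h
B: 11.9 × (2.10/8.73)² = 0.6886 μSv/h
C: 6.08 × (1.49/7.93)² = 0.2146 μSv/h
Total = 4.980 + 0.6886 + 0.2146 = 5.883 μSv/h.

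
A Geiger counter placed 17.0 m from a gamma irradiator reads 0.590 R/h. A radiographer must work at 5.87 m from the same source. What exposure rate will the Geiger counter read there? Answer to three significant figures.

4.95 R/h

By the inverse-square law, scaling from 17.0 m to 5.87 m:
0.590 × (17.0/5.87)² = 0.590 × 8.387 = 4.948 R/h.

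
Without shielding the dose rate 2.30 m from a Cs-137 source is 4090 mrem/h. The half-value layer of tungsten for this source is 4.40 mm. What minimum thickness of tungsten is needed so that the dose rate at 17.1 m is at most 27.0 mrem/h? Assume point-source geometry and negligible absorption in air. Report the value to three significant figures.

At 17.1 m, distance alone gives (2.30/17.1)² = 0.01809, so 4090 × 0.01809 = 73.99 mrem/h.
Further attenuation needed: 73.99/27.0 = 2.740.
n = log₂(2.740) = 1.454 half-value layers.
Thickness = 1.454 × 4.40 mm = 6.398 mm.

6.40 mm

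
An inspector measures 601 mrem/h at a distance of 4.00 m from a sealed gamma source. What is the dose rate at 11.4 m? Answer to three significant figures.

74.0 mrem/h

Since intensity falls as 1/r², the rate at 11.4 m is
601 × (4.00/11.4)² = 601 × 0.1231 = 73.98 mrem/h.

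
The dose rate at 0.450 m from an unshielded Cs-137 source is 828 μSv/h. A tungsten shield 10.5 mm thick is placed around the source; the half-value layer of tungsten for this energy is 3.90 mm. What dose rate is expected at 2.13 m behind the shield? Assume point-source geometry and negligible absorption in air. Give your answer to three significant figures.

5.72 μSv/h

Distance alone: 828 × (0.450/2.13)² = 828 × 0.04463 = 36.95 μSv/h.
Shield: 10.5/3.90 = 2.692 half-value layers → attenuation 2^(−2.692) = 0.1547.
Combined: 36.95 × 0.1547 = 5.716 μSv/h.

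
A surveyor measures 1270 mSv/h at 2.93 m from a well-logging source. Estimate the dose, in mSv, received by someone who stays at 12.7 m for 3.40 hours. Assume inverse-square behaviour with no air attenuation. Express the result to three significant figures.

230 mSv

Applying the 1/r² law, rate at 12.7 m:
(2.93/12.7)² = 0.05323, so 1270 × 0.05323 = 67.60 mSv/h.
Dose = rate × time = 67.60 mSv/h × 3.400 h = 229.8 mSv.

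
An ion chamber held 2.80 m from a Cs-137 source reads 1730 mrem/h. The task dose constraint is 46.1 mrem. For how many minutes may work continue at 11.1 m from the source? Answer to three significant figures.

Using I₁d₁² = I₂d₂², rate at 11.1 m:
1730 × (2.80/11.1)² = 1730 × 0.06363 = 110.1 mrem/h.
Stay time = 46.1 mrem ÷ 110.1 mrem/h = 0.4187 h = 25.12 min.

25.1 min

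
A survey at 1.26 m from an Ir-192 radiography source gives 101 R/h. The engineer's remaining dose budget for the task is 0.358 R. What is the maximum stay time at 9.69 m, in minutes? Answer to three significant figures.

Using I₁d₁² = I₂d₂², rate at 9.69 m:
101 × (1.26/9.69)² = 101 × 0.01691 = 1.708 R/h.
Stay time = 0.358 R ÷ 1.708 R/h = 0.2096 h = 12.58 min.

12.6 min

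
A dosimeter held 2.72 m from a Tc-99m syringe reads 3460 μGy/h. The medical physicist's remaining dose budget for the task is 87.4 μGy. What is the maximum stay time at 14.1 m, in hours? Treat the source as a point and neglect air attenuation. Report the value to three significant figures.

0.679 h

By the inverse-square law, rate at 14.1 m:
3460 × (2.72/14.1)² = 3460 × 0.03721 = 128.7 μGy/h.
Stay time = 87.4 μGy ÷ 128.7 μGy/h = 0.6791 h.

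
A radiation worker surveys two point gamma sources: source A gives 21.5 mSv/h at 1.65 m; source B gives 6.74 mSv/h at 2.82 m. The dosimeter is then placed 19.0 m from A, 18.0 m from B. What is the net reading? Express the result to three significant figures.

0.328 mSv/h

By superposition, sum each source's inverse-square contribution:
A: 21.5 × (1.65/19.0)² = 0.1621 mSv/h
B: 6.74 × (2.82/18.0)² = 0.1654 mSv/h
Total = 0.1621 + 0.1654 = 0.3275 mSv/h.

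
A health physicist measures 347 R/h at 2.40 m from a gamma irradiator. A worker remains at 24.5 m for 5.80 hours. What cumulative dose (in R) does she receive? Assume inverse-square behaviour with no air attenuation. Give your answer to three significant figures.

19.3 R

Since intensity falls as 1/r², rate at 24.5 m:
(2.40/24.5)² = 0.009596, so 347 × 0.009596 = 3.330 R/h.
Dose = rate × time = 3.330 R/h × 5.800 h = 19.31 R.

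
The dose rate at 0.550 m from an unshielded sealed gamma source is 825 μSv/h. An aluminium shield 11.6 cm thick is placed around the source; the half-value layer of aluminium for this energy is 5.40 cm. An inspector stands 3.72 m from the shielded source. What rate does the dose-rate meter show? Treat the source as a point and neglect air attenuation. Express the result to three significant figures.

Distance alone: (0.550/3.72)² = 0.02186, so 825 × 0.02186 = 18.03 μSv/h.
Shield: 11.6/5.40 = 2.148 half-value layers → attenuation 2^(−2.148) = 0.2256.
Combined: 18.03 × 0.2256 = 4.068 μSv/h.

4.07 μSv/h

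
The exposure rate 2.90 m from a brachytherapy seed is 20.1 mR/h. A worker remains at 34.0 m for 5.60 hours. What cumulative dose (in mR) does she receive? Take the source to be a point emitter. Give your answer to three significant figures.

0.819 mR

Intensity scales as (d₁/d₂)², so rate at 34.0 m:
20.1 × (2.90/34.0)² = 20.1 × 0.007275 = 0.1462 mR/h.
Dose = rate × time = 0.1462 mR/h × 5.600 h = 0.8187 mR.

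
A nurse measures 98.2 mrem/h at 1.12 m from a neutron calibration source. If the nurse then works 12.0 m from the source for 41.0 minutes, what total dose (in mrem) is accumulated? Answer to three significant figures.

0.585 mrem

Using I₁d₁² = I₂d₂², rate at 12.0 m:
98.2 × (1.12/12.0)² = 98.2 × 0.008711 = 0.8554 mrem/h.
Dose = rate × time = 0.8554 mrem/h × 0.6833 h = 0.5845 mrem.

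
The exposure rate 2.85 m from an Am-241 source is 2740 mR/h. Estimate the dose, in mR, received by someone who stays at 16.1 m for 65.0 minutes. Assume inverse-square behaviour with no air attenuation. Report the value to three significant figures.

Applying the 1/r² law, rate at 16.1 m:
2740 × (2.85/16.1)² = 2740 × 0.03134 = 85.87 mR/h.
Dose = rate × time = 85.87 mR/h × 1.083 h = 93.00 mR.

93.0 mR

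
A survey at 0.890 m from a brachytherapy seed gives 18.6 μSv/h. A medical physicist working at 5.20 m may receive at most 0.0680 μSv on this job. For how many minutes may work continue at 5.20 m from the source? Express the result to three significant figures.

By the inverse-square law, rate at 5.20 m:
(0.890/5.20)² = 0.02929, so 18.6 × 0.02929 = 0.5448 μSv/h.
Stay time = 0.0680 μSv ÷ 0.5448 μSv/h = 0.1248 h = 7.488 min.

7.49 min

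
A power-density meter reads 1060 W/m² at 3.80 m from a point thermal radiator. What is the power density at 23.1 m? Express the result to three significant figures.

28.7 W/m²

Applying the 1/r² law, the rate at 23.1 m is
1060 × (3.80/23.1)² = 1060 × 0.02706 = 28.68 W/m².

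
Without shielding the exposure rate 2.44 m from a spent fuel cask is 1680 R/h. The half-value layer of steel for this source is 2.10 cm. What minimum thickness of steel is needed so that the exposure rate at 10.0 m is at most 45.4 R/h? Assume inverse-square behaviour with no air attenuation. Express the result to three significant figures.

At 10.0 m, distance alone gives 1680 × (2.44/10.0)² = 1680 × 0.05954 = 100.0 R/h.
Further attenuation needed: 100.0/45.4 = 2.203.
n = log₂(2.203) = 1.139 half-value layers.
Thickness = 1.139 × 2.10 cm = 2.392 cm.

2.39 cm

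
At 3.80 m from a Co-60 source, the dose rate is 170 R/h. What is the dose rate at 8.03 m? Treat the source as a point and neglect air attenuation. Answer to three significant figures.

Using I₁d₁² = I₂d₂², the rate at 8.03 m is
(3.80/8.03)² = 0.2239, so 170 × 0.2239 = 38.06 R/h.

38.1 R/h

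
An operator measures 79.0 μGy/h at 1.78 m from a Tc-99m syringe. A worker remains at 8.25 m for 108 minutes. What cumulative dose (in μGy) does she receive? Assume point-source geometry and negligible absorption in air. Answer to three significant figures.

Intensity scales as (d₁/d₂)², so rate at 8.25 m:
(1.78/8.25)² = 0.04655, so 79.0 × 0.04655 = 3.677 μGy/h.
Dose = rate × time = 3.677 μGy/h × 1.800 h = 6.619 μGy.

6.62 μGy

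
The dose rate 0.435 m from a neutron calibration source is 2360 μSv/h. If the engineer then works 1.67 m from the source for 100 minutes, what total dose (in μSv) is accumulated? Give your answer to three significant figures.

267 μSv

Since intensity falls as 1/r², rate at 1.67 m:
(0.435/1.67)² = 0.06785, so 2360 × 0.06785 = 160.1 μSv/h.
Dose = rate × time = 160.1 μSv/h × 1.667 h = 266.9 μSv.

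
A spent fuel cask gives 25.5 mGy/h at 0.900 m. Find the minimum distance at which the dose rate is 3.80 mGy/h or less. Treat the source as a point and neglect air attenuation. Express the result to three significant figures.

Applying the 1/r² law, d₂ = d₁·√(I₁/I₂).
I₁/I₂ = 25.5/3.80 = 6.711, so d₂ = 0.900 × √6.711 = 2.332 m.

2.33 m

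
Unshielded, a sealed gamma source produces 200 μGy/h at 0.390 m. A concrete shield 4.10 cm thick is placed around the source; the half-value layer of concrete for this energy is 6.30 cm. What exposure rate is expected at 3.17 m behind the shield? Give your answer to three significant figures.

1.93 μGy/h

Distance alone: 200 × (0.390/3.17)² = 200 × 0.01514 = 3.028 μGy/h.
Shield: 4.10/6.30 = 0.6508 half-value layers → attenuation 2^(−0.6508) = 0.6369.
Combined: 3.028 × 0.6369 = 1.929 μGy/h.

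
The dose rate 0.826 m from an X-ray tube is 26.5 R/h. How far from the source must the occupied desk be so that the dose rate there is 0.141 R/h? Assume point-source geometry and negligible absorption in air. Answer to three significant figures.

Intensity scales as (d₁/d₂)², so d₂ = d₁·√(I₁/I₂).
I₁/I₂ = 26.5/0.141 = 187.9, so d₂ = 0.826 × √187.9 = 11.32 m.

11.3 m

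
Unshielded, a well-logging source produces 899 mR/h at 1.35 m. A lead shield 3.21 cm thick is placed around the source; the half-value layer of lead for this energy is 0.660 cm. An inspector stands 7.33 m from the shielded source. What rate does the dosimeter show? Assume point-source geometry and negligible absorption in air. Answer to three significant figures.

1.05 mR/h

Distance alone: (1.35/7.33)² = 0.03392, so 899 × 0.03392 = 30.49 mR/h.
Shield: 3.21/0.660 = 4.864 half-value layers → attenuation 2^(−4.864) = 0.03434.
Combined: 30.49 × 0.03434 = 1.047 mR/h.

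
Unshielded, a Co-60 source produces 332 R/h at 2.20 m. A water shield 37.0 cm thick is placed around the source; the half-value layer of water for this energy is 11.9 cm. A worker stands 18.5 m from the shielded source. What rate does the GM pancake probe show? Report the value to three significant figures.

0.544 R/h

Distance alone: (2.20/18.5)² = 0.01414, so 332 × 0.01414 = 4.694 R/h.
Shield: 37.0/11.9 = 3.109 half-value layers → attenuation 2^(−3.109) = 0.1159.
Combined: 4.694 × 0.1159 = 0.5440 R/h.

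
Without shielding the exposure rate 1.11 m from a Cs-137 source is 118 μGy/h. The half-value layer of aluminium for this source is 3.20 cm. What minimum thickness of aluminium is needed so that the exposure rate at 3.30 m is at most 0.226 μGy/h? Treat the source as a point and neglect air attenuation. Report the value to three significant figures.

At 3.30 m, distance alone gives 118 × (1.11/3.30)² = 118 × 0.1131 = 13.35 μGy/h.
Further attenuation needed: 13.35/0.226 = 59.07.
n = log₂(59.07) = 5.884 half-value layers.
Thickness = 5.884 × 3.20 cm = 18.83 cm.

18.8 cm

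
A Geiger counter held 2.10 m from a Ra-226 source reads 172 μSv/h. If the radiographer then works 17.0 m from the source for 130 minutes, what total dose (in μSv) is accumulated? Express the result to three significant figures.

Since intensity falls as 1/r², rate at 17.0 m:
172 × (2.10/17.0)² = 172 × 0.01526 = 2.625 μSv/h.
Dose = rate × time = 2.625 μSv/h × 2.167 h = 5.688 μSv.

5.69 μSv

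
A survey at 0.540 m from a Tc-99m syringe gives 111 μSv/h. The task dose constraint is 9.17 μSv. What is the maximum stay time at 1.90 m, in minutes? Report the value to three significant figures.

Intensity scales as (d₁/d₂)², so rate at 1.90 m:
111 × (0.540/1.90)² = 111 × 0.08078 = 8.967 μSv/h.
Stay time = 9.17 μSv ÷ 8.967 μSv/h = 1.023 h = 61.38 min.

61.4 min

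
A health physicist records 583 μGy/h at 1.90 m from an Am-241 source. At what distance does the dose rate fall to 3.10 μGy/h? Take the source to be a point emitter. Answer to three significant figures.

26.1 m

Since intensity falls as 1/r², d₂ = d₁·√(I₁/I₂).
I₁/I₂ = 583/3.10 = 188.1, so d₂ = 1.90 × √188.1 = 26.06 m.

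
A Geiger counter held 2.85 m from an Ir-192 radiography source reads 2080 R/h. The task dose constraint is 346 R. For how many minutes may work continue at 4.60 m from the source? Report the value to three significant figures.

Intensity scales as (d₁/d₂)², so rate at 4.60 m:
(2.85/4.60)² = 0.3839, so 2080 × 0.3839 = 798.5 R/h.
Stay time = 346 R ÷ 798.5 R/h = 0.4333 h = 26.00 min.

26.0 min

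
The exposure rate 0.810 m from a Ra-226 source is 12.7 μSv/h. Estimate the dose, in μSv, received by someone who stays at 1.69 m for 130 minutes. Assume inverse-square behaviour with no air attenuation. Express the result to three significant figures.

6.32 μSv

Applying the 1/r² law, rate at 1.69 m:
12.7 × (0.810/1.69)² = 12.7 × 0.2297 = 2.917 μSv/h.
Dose = rate × time = 2.917 μSv/h × 2.167 h = 6.321 μSv.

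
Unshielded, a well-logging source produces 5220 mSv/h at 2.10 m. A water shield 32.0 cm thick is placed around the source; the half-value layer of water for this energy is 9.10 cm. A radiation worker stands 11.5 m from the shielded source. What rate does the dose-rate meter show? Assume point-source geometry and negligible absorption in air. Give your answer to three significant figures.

15.2 mSv/h

Distance alone: 5220 × (2.10/11.5)² = 5220 × 0.03335 = 174.1 mSv/h.
Shield: 32.0/9.10 = 3.516 half-value layers → attenuation 2^(−3.516) = 0.08741.
Combined: 174.1 × 0.08741 = 15.22 mSv/h.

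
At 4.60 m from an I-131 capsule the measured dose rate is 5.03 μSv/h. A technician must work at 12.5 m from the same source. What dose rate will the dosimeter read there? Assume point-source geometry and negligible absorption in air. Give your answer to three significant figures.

0.681 μSv/h

Using I₁d₁² = I₂d₂², scaling from 4.60 m to 12.5 m:
(4.60/12.5)² = 0.1354, so 5.03 × 0.1354 = 0.6811 μSv/h.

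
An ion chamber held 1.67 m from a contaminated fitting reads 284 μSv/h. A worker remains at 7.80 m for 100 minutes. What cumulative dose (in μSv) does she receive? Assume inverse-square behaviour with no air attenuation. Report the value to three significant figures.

21.7 μSv

By the inverse-square law, rate at 7.80 m:
284 × (1.67/7.80)² = 284 × 0.04584 = 13.02 μSv/h.
Dose = rate × time = 13.02 μSv/h × 1.667 h = 21.70 μSv.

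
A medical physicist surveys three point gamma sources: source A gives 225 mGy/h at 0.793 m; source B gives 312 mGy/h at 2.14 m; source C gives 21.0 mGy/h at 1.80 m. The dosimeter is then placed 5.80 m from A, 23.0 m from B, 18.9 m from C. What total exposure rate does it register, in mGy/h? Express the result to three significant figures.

Each source contributes Iᵢ·(dᵢ/rᵢ)²; contributions add.
A: 225 × (0.793/5.80)² = 4.206 mGy/h
B: 312 × (2.14/23.0)² = 2.701 mGy/h
C: 21.0 × (1.80/18.9)² = 0.1905 mGy/h
Total = 4.206 + 2.701 + 0.1905 = 7.098 mGy/h.

7.10 mGy/h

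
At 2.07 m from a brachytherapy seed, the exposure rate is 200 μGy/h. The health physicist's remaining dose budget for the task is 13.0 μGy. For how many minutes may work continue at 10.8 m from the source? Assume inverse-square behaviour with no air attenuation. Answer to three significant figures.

106 min

Since intensity falls as 1/r², rate at 10.8 m:
(2.07/10.8)² = 0.03674, so 200 × 0.03674 = 7.348 μGy/h.
Stay time = 13.0 μGy ÷ 7.348 μGy/h = 1.769 h = 106.1 min.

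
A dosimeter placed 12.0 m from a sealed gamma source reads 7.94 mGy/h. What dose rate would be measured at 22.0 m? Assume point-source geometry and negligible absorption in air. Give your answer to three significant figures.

Applying the 1/r² law, scaling from 12.0 m to 22.0 m:
(12.0/22.0)² = 0.2975, so 7.94 × 0.2975 = 2.362 mGy/h.

2.36 mGy/h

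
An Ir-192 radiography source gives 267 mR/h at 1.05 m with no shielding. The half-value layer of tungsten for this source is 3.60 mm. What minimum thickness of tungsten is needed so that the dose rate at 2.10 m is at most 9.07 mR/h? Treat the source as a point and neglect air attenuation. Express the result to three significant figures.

At 2.10 m, distance alone gives (1.05/2.10)² = 0.2500, so 267 × 0.2500 = 66.75 mR/h.
Further attenuation needed: 66.75/9.07 = 7.359.
n = log₂(7.359) = 2.880 half-value layers.
Thickness = 2.880 × 3.60 mm = 10.37 mm.

10.4 mm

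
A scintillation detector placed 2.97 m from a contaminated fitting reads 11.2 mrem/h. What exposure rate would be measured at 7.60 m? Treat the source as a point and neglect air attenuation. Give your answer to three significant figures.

Applying the 1/r² law, scaling from 2.97 m to 7.60 m:
(2.97/7.60)² = 0.1527, so 11.2 × 0.1527 = 1.710 mrem/h.

1.71 mrem/h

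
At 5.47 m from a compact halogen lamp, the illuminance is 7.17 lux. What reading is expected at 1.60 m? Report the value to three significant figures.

By the inverse-square law, the rate at 1.60 m is
(5.47/1.60)² = 11.69, so 7.17 × 11.69 = 83.82 lux.

83.8 lux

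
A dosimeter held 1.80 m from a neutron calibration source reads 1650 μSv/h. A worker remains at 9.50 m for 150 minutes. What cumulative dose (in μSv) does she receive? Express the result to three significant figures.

148 μSv

By the inverse-square law, rate at 9.50 m:
(1.80/9.50)² = 0.03590, so 1650 × 0.03590 = 59.23 μSv/h.
Dose = rate × time = 59.23 μSv/h × 2.500 h = 148.1 μSv.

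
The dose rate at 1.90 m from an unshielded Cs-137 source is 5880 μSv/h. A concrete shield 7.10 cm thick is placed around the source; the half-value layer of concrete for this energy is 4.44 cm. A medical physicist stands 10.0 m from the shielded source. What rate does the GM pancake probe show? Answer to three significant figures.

Distance alone: 5880 × (1.90/10.0)² = 5880 × 0.03610 = 212.3 μSv/h.
Shield: 7.10/4.44 = 1.599 half-value layers → attenuation 2^(−1.599) = 0.3301.
Combined: 212.3 × 0.3301 = 70.08 μSv/h.

70.1 μSv/h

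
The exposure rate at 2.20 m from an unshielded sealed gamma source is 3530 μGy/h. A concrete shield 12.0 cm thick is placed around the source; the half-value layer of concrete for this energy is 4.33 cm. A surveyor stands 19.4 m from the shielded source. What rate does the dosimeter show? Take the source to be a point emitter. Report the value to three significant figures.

Distance alone: 3530 × (2.20/19.4)² = 3530 × 0.01286 = 45.40 μGy/h.
Shield: 12.0/4.33 = 2.771 half-value layers → attenuation 2^(−2.771) = 0.1465.
Combined: 45.40 × 0.1465 = 6.651 μGy/h.

6.65 μGy/h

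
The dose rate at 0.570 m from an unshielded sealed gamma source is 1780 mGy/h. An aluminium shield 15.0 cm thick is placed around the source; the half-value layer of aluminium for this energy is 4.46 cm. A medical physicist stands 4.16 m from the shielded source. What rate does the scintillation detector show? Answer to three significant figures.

Distance alone: 1780 × (0.570/4.16)² = 1780 × 0.01877 = 33.41 mGy/h.
Shield: 15.0/4.46 = 3.363 half-value layers → attenuation 2^(−3.363) = 0.09719.
Combined: 33.41 × 0.09719 = 3.247 mGy/h.

3.25 mGy/h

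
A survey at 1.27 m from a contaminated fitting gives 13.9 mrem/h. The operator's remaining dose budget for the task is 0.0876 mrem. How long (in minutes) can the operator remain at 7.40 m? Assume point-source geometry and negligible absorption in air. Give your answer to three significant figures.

12.8 min

Intensity scales as (d₁/d₂)², so rate at 7.40 m:
(1.27/7.40)² = 0.02945, so 13.9 × 0.02945 = 0.4094 mrem/h.
Stay time = 0.0876 mrem ÷ 0.4094 mrem/h = 0.2140 h = 12.84 min.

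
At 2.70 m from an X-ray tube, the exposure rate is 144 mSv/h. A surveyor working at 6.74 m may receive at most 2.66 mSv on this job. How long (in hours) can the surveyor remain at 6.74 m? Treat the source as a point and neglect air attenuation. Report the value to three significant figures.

0.115 h

Applying the 1/r² law, rate at 6.74 m:
144 × (2.70/6.74)² = 144 × 0.1605 = 23.11 mSv/h.
Stay time = 2.66 mSv ÷ 23.11 mSv/h = 0.1151 h.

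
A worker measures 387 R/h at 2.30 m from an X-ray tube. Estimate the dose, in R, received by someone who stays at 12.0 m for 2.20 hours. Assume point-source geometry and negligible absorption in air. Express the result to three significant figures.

31.3 R

Applying the 1/r² law, rate at 12.0 m:
(2.30/12.0)² = 0.03674, so 387 × 0.03674 = 14.22 R/h.
Dose = rate × time = 14.22 R/h × 2.200 h = 31.28 R.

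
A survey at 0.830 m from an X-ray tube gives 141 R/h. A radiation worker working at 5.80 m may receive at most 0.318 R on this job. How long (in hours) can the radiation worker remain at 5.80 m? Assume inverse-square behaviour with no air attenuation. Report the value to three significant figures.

0.110 h

Using I₁d₁² = I₂d₂², rate at 5.80 m:
141 × (0.830/5.80)² = 141 × 0.02048 = 2.888 R/h.
Stay time = 0.318 R ÷ 2.888 R/h = 0.1101 h.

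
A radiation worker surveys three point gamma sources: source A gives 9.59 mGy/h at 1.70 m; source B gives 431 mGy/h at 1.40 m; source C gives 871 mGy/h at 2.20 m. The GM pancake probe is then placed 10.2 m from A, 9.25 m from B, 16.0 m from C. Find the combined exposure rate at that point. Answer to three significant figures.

By superposition, sum each source's inverse-square contribution:
A: 9.59 × (1.70/10.2)² = 0.2664 mGy/h
B: 431 × (1.40/9.25)² = 9.873 mGy/h
C: 871 × (2.20/16.0)² = 16.47 mGy/h
Total = 0.2664 + 9.873 + 16.47 = 26.61 mGy/h.

26.6 mGy/h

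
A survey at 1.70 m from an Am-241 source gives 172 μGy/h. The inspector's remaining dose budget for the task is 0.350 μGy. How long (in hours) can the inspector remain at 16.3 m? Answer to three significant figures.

Intensity scales as (d₁/d₂)², so rate at 16.3 m:
172 × (1.70/16.3)² = 172 × 0.01088 = 1.871 μGy/h.
Stay time = 0.350 μGy ÷ 1.871 μGy/h = 0.1871 h.

0.187 h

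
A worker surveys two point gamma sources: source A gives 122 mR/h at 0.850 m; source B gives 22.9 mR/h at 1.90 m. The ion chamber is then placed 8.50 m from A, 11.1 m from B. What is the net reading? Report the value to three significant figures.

Each source contributes Iᵢ·(dᵢ/rᵢ)²; contributions add.
A: 122 × (0.850/8.50)² = 1.220 mR/h
B: 22.9 × (1.90/11.1)² = 0.6710 mR/h
Total = 1.220 + 0.6710 = 1.891 mR/h.

1.89 mR/h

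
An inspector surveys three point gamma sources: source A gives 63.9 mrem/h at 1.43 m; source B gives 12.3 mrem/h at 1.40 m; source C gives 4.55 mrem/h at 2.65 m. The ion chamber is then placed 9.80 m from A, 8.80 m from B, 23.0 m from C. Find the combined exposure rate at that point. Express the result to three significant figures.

1.73 mrem/h

Each source contributes Iᵢ·(dᵢ/rᵢ)²; contributions add.
A: 63.9 × (1.43/9.80)² = 1.361 mrem/h
B: 12.3 × (1.40/8.80)² = 0.3113 mrem/h
C: 4.55 × (2.65/23.0)² = 0.06040 mrem/h
Total = 1.361 + 0.3113 + 0.06040 = 1.733 mrem/h.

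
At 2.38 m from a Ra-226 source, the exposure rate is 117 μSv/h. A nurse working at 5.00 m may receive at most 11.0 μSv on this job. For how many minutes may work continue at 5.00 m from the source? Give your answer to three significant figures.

By the inverse-square law, rate at 5.00 m:
(2.38/5.00)² = 0.2266, so 117 × 0.2266 = 26.51 μSv/h.
Stay time = 11.0 μSv ÷ 26.51 μSv/h = 0.4149 h = 24.89 min.

24.9 min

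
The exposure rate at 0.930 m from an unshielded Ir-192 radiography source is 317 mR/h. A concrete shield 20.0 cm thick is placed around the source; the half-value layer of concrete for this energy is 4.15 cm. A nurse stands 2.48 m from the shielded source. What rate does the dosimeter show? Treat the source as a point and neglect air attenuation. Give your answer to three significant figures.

Distance alone: (0.930/2.48)² = 0.1406, so 317 × 0.1406 = 44.57 mR/h.
Shield: 20.0/4.15 = 4.819 half-value layers → attenuation 2^(−4.819) = 0.03543.
Combined: 44.57 × 0.03543 = 1.579 mR/h.

1.58 mR/h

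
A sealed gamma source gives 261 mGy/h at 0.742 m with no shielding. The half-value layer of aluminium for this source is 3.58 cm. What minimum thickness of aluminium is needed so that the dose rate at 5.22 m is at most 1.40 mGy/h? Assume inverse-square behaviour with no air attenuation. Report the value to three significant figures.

At 5.22 m, distance alone gives (0.742/5.22)² = 0.02021, so 261 × 0.02021 = 5.275 mGy/h.
Further attenuation needed: 5.275/1.40 = 3.768.
n = log₂(3.768) = 1.914 half-value layers.
Thickness = 1.914 × 3.58 cm = 6.852 cm.

6.85 cm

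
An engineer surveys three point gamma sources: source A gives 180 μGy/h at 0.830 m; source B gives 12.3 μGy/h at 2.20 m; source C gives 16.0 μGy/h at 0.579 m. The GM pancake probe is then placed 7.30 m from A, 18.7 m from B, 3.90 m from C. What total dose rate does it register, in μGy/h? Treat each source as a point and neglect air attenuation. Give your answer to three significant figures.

2.85 μGy/h

Each source contributes Iᵢ·(dᵢ/rᵢ)²; contributions add.
A: 180 × (0.830/7.30)² = 2.327 μGy/h
B: 12.3 × (2.20/18.7)² = 0.1702 μGy/h
C: 16.0 × (0.579/3.90)² = 0.3527 μGy/h
Total = 2.327 + 0.1702 + 0.3527 = 2.850 μGy/h.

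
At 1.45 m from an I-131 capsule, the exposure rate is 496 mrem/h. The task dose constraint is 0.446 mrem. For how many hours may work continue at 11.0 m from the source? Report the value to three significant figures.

0.0517 h

Applying the 1/r² law, rate at 11.0 m:
496 × (1.45/11.0)² = 496 × 0.01738 = 8.620 mrem/h.
Stay time = 0.446 mrem ÷ 8.620 mrem/h = 0.05174 h.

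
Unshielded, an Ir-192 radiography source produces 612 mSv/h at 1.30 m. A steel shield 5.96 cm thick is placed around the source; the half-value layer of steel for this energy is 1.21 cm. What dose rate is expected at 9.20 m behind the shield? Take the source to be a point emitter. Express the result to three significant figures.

Distance alone: (1.30/9.20)² = 0.01997, so 612 × 0.01997 = 12.22 mSv/h.
Shield: 5.96/1.21 = 4.926 half-value layers → attenuation 2^(−4.926) = 0.03289.
Combined: 12.22 × 0.03289 = 0.4019 mSv/h.

0.402 mSv/h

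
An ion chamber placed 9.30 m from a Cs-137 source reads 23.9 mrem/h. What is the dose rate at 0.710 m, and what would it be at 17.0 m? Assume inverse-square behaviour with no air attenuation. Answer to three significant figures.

4100 mrem/h; 7.15 mrem/h

Since intensity falls as 1/r²,
At 0.710 m: 23.9 × (9.30/0.710)² = 23.9 × 171.6 = 4101 mrem/h
At 17.0 m: (0.710/17.0)² = 0.001744, so 4101 × 0.001744 = 7.152 mrem/h.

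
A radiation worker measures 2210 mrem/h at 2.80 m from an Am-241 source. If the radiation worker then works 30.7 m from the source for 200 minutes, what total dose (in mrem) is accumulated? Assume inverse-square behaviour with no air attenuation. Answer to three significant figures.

61.3 mrem

Intensity scales as (d₁/d₂)², so rate at 30.7 m:
(2.80/30.7)² = 0.008318, so 2210 × 0.008318 = 18.38 mrem/h.
Dose = rate × time = 18.38 mrem/h × 3.333 h = 61.26 mrem.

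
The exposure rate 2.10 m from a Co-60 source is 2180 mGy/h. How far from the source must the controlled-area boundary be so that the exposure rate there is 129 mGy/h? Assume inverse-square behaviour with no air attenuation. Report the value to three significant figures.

8.63 m

Intensity scales as (d₁/d₂)², so d₂ = d₁·√(I₁/I₂).
I₁/I₂ = 2180/129 = 16.90, so d₂ = 2.10 × √16.90 = 8.633 m.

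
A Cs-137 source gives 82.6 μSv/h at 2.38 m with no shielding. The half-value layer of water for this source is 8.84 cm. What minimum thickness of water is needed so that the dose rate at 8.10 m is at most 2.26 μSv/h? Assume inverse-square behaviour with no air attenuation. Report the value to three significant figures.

At 8.10 m, distance alone gives 82.6 × (2.38/8.10)² = 82.6 × 0.08633 = 7.131 μSv/h.
Further attenuation needed: 7.131/2.26 = 3.155.
n = log₂(3.155) = 1.658 half-value layers.
Thickness = 1.658 × 8.84 cm = 14.66 cm.

14.7 cm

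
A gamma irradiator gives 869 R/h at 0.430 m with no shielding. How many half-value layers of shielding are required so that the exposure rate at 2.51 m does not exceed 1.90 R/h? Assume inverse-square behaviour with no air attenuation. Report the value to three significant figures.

3.75 half-value layers

At 2.51 m, distance alone gives (0.430/2.51)² = 0.02935, so 869 × 0.02935 = 25.51 R/h.
Further attenuation needed: 25.51/1.90 = 13.43.
n = log₂(13.43) = 3.747 half-value layers.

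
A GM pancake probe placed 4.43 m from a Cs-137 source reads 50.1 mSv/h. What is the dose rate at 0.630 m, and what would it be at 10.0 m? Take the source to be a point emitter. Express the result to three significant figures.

Using I₁d₁² = I₂d₂²,
At 0.630 m: 50.1 × (4.43/0.630)² = 50.1 × 49.45 = 2477 mSv/h
At 10.0 m: (0.630/10.0)² = 0.003969, so 2477 × 0.003969 = 9.831 mSv/h.

2480 mSv/h; 9.83 mSv/h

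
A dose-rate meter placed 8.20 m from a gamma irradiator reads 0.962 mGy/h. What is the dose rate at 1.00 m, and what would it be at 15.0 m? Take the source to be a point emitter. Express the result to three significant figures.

64.7 mGy/h; 0.287 mGy/h

Applying the 1/r² law,
At 1.00 m: 0.962 × (8.20/1.00)² = 0.962 × 67.24 = 64.68 mGy/h
At 15.0 m: (1.00/15.0)² = 0.004444, so 64.68 × 0.004444 = 0.2874 mGy/h.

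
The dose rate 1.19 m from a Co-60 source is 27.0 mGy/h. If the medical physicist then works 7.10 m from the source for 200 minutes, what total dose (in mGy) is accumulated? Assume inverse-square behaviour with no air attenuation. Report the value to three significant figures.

Using I₁d₁² = I₂d₂², rate at 7.10 m:
27.0 × (1.19/7.10)² = 27.0 × 0.02809 = 0.7584 mGy/h.
Dose = rate × time = 0.7584 mGy/h × 3.333 h = 2.528 mGy.

2.53 mGy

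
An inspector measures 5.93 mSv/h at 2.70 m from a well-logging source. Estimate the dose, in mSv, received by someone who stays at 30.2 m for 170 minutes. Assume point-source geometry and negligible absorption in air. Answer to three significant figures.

Since intensity falls as 1/r², rate at 30.2 m:
(2.70/30.2)² = 0.007993, so 5.93 × 0.007993 = 0.04740 mSv/h.
Dose = rate × time = 0.04740 mSv/h × 2.833 h = 0.1343 mSv.

0.134 mSv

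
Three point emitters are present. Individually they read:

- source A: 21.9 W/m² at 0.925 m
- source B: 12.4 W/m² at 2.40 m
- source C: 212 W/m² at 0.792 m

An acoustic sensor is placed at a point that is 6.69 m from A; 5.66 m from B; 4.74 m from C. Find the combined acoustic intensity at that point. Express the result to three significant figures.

By superposition, sum each source's inverse-square contribution:
A: 21.9 × (0.925/6.69)² = 0.4187 W/m²
B: 12.4 × (2.40/5.66)² = 2.230 W/m²
C: 212 × (0.792/4.74)² = 5.919 W/m²
Total = 0.4187 + 2.230 + 5.919 = 8.568 W/m².

8.57 W/m²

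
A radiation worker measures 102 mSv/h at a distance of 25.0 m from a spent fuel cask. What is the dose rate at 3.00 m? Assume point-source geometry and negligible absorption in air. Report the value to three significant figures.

7080 mSv/h

Intensity scales as (d₁/d₂)², so the rate at 3.00 m is
102 × (25.0/3.00)² = 102 × 69.44 = 7083 mSv/h.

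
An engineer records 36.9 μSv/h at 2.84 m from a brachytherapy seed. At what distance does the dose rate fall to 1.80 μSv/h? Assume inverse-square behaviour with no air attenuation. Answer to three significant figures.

12.9 m

By the inverse-square law, d₂ = d₁·√(I₁/I₂).
I₁/I₂ = 36.9/1.80 = 20.50, so d₂ = 2.84 × √20.50 = 12.86 m.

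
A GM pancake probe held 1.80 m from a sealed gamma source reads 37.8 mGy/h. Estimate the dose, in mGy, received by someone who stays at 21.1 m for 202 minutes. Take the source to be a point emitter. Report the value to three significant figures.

By the inverse-square law, rate at 21.1 m:
(1.80/21.1)² = 0.007277, so 37.8 × 0.007277 = 0.2751 mGy/h.
Dose = rate × time = 0.2751 mGy/h × 3.367 h = 0.9263 mGy.

0.926 mGy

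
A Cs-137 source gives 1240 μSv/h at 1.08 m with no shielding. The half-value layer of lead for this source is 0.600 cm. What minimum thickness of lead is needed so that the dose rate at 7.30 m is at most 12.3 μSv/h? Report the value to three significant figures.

0.685 cm

At 7.30 m, distance alone gives (1.08/7.30)² = 0.02189, so 1240 × 0.02189 = 27.14 μSv/h.
Further attenuation needed: 27.14/12.3 = 2.207.
n = log₂(2.207) = 1.142 half-value layers.
Thickness = 1.142 × 0.600 cm = 0.6852 cm.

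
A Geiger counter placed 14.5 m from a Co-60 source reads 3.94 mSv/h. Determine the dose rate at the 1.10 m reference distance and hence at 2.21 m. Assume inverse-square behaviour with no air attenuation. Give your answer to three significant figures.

685 mSv/h; 170 mSv/h

Intensity scales as (d₁/d₂)², so
At 1.10 m: (14.5/1.10)² = 173.8, so 3.94 × 173.8 = 684.8 mSv/h
At 2.21 m: (1.10/2.21)² = 0.2477, so 684.8 × 0.2477 = 169.6 mSv/h.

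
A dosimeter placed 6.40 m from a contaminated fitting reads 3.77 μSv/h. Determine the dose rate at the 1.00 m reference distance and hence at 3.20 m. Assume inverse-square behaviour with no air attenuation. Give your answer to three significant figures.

Using I₁d₁² = I₂d₂²,
At 1.00 m: 3.77 × (6.40/1.00)² = 3.77 × 40.96 = 154.4 μSv/h
At 3.20 m: 154.4 × (1.00/3.20)² = 154.4 × 0.09766 = 15.08 μSv/h.

154 μSv/h; 15.1 μSv/h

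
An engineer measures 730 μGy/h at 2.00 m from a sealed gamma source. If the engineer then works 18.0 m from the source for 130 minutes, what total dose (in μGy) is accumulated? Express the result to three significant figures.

19.5 μGy

By the inverse-square law, rate at 18.0 m:
(2.00/18.0)² = 0.01235, so 730 × 0.01235 = 9.015 μGy/h.
Dose = rate × time = 9.015 μGy/h × 2.167 h = 19.54 μGy.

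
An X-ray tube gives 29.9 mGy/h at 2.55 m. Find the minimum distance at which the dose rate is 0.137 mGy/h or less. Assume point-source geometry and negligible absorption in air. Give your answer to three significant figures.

37.7 m

Intensity scales as (d₁/d₂)², so d₂ = d₁·√(I₁/I₂).
I₁/I₂ = 29.9/0.137 = 218.2, so d₂ = 2.55 × √218.2 = 37.67 m.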